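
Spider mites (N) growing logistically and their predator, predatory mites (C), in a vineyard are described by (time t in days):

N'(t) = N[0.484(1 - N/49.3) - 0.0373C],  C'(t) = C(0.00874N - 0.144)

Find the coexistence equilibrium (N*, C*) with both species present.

From dC/dt = 0 with C > 0: 0.00874N* = 0.144, so N* = 16.5.
Substitute into dN/dt = 0: 0.484(1 - 16.5/49.3) = 0.0373C*.
The bracket is 0.666, giving C* = 0.322/0.0373 = 8.64.

N* ≈ 16.5, C* ≈ 8.64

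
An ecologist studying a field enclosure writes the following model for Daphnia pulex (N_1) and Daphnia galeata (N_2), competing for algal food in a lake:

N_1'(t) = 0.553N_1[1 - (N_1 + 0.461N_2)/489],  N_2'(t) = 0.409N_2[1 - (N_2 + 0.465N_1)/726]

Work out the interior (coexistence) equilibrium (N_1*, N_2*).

N_1* ≈ 196, N_2* ≈ 635

Setting both brackets to zero gives the nullclines N_1 + 0.461N_2 = 489 and 0.465N_1 + N_2 = 726.
Substituting N_2 = 726 - 0.465N_1 into the first: N_1(1 - 0.461·0.465) = 489 - 0.461·726.
So N_1* = 154/0.786 = 196, and then N_2* = 726 - 0.465·196 = 635.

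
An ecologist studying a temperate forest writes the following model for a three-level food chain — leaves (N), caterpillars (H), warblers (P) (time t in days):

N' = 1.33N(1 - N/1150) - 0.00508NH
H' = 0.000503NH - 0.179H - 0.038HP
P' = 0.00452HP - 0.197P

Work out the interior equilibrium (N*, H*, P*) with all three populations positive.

From dP/dt = 0: 0.00452H* = 0.197, so H* = 43.6.
From dN/dt = 0: 1.33(1 - N*/1150) = 0.00508·43.6, giving N* = 1150·(1 - 0.166) = 959.
From dH/dt = 0: 0.000503·959 - 0.179 = 0.038P*, so P* = 0.303/0.038 = 7.98.

N* ≈ 959, H* ≈ 43.6, P* ≈ 7.98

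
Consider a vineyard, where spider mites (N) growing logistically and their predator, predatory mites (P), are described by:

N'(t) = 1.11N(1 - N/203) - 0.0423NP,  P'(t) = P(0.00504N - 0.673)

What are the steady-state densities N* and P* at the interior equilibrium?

From dP/dt = 0 with P > 0: 0.00504N* = 0.673, so N* = 134.
Substitute into dN/dt = 0: 1.11(1 - 134/203) = 0.0423P*.
The bracket is 0.342, giving P* = 0.38/0.0423 = 8.98.

N* ≈ 134, P* ≈ 8.98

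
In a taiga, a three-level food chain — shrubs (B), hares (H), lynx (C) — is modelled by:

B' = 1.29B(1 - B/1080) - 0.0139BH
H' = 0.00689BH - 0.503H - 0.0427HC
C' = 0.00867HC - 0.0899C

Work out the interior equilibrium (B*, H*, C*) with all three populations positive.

B* ≈ 959, H* ≈ 10.4, C* ≈ 143

From dC/dt = 0: 0.00867H* = 0.0899, so H* = 10.4.
From dB/dt = 0: 1.29(1 - B*/1080) = 0.0139·10.4, giving B* = 1080·(1 - 0.112) = 959.
From dH/dt = 0: 0.00689·959 - 0.503 = 0.0427C*, so C* = 6.11/0.0427 = 143.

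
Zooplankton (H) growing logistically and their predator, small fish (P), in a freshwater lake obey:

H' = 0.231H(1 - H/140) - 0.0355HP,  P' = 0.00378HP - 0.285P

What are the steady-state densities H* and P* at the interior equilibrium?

From dP/dt = 0 with P > 0: 0.00378H* = 0.285, so H* = 75.4.
Substitute into dH/dt = 0: 0.231(1 - 75.4/140) = 0.0355P*.
The bracket is 0.461, giving P* = 0.107/0.0355 = 3.

H* ≈ 75.4, P* ≈ 3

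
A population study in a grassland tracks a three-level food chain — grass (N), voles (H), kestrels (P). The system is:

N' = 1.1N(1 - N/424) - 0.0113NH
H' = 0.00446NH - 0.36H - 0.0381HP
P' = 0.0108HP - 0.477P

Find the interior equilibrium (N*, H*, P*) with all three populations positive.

From dP/dt = 0: 0.0108H* = 0.477, so H* = 44.2.
From dN/dt = 0: 1.1(1 - N*/424) = 0.0113·44.2, giving N* = 424·(1 - 0.454) = 232.
From dH/dt = 0: 0.00446·232 - 0.36 = 0.0381P*, so P* = 0.673/0.0381 = 17.7.

N* ≈ 232, H* ≈ 44.2, P* ≈ 17.7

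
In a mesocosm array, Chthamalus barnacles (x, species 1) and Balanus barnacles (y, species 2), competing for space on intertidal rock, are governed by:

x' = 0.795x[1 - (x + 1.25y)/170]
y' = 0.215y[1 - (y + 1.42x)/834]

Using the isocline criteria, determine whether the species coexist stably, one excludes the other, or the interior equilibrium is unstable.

species 2 excludes species 1

Compare the nullcline intercepts: K1/α12 = 170/1.25 = 136 < K2 = 834; K2/α21 = 834/1.42 = 587 > K1 = 170.
Since the inequalities point opposite ways, species 2 can invade but species 1 cannot.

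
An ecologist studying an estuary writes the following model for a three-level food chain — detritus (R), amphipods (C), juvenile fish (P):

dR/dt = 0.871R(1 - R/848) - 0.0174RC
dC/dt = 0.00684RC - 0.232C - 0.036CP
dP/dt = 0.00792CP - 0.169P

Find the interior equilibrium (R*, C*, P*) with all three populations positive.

From dP/dt = 0: 0.00792C* = 0.169, so C* = 21.3.
From dR/dt = 0: 0.871(1 - R*/848) = 0.0174·21.3, giving R* = 848·(1 - 0.426) = 487.
From dC/dt = 0: 0.00684·487 - 0.232 = 0.036P*, so P* = 3.1/0.036 = 86.

R* ≈ 487, C* ≈ 21.3, P* ≈ 86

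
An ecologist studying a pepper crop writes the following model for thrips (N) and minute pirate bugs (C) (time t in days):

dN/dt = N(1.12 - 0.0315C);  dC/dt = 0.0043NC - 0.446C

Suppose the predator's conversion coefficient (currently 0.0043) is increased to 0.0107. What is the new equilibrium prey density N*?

N* ≈ 41.7

At the interior fixed point, setting dC/dt = 0 with C > 0 fixes N* = (predator death rate)/(NC coefficient) — independent of the other coefficients.
With the change, N* = 0.446/0.0107 = 41.7; it falls from 104.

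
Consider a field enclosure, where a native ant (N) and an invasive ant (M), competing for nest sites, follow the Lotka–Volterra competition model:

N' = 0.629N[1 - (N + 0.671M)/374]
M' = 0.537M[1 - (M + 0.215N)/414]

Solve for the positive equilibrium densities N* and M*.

Setting both brackets to zero gives the nullclines N + 0.671M = 374 and 0.215N + M = 414.
Substituting M = 414 - 0.215N into the first: N(1 - 0.671·0.215) = 374 - 0.671·414.
So N* = 96.2/0.856 = 112, and then M* = 414 - 0.215·112 = 390.

N* ≈ 112, M* ≈ 390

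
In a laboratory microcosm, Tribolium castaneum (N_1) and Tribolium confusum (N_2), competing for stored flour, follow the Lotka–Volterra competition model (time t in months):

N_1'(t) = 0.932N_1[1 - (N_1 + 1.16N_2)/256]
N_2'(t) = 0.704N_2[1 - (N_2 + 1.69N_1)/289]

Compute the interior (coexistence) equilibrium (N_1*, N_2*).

N_1* ≈ 82.5, N_2* ≈ 150

Setting both brackets to zero gives the nullclines N_1 + 1.16N_2 = 256 and 1.69N_1 + N_2 = 289.
Substituting N_2 = 289 - 1.69N_1 into the first: N_1(1 - 1.16·1.69) = 256 - 1.16·289.
So N_1* = -79.2/-0.96 = 82.5, and then N_2* = 289 - 1.69·82.5 = 150.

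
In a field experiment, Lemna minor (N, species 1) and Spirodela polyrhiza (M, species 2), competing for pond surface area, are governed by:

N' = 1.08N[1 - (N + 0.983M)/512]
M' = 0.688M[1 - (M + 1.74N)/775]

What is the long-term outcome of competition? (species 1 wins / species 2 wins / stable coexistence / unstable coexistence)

Compare the nullcline intercepts: K1/α12 = 512/0.983 = 521 < K2 = 775; K2/α21 = 775/1.74 = 445 < K1 = 512.
Since both are reversed, neither can invade when rare; the interior point is a saddle.

unstable coexistence (outcome depends on initial conditions)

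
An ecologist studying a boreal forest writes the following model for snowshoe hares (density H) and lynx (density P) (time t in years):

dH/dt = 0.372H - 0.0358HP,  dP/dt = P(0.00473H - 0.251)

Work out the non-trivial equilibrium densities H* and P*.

H* ≈ 53.1, P* ≈ 10.4

Set dP/dt = 0 with P > 0: 0.00473H - 0.251 = 0, so H* = 0.251/0.00473 = 53.1.
Set dH/dt = 0 with H > 0: 0.372 - 0.0358P = 0, so P* = 0.372/0.0358 = 10.4.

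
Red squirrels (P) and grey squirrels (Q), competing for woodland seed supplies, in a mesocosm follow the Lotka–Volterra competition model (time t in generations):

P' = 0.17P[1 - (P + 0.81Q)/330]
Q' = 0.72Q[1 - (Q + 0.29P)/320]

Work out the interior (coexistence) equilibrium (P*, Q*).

Setting both brackets to zero gives the nullclines P + 0.81Q = 330 and 0.29P + Q = 320.
Substituting Q = 320 - 0.29P into the first: P(1 - 0.81·0.29) = 330 - 0.81·320.
So P* = 70.8/0.765 = 92.5, and then Q* = 320 - 0.29·92.5 = 293.

P* ≈ 92.5, Q* ≈ 293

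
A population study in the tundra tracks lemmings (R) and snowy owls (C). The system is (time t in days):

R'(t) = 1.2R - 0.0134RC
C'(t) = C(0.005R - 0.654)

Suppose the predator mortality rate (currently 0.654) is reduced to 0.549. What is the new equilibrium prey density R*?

At the interior fixed point, setting dC/dt = 0 with C > 0 fixes R* = (predator death rate)/(RC coefficient) — independent of the other coefficients.
With the change, R* = 0.549/0.005 = 110; it falls from 131.

R* ≈ 110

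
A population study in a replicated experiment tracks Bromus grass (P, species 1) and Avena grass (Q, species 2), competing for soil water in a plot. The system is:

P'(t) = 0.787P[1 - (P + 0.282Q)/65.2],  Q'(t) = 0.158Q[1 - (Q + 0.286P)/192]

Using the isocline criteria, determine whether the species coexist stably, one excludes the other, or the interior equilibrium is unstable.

Compare the nullcline intercepts: K1/α12 = 65.2/0.282 = 231 > K2 = 192; K2/α21 = 192/0.286 = 671 > K1 = 65.2.
Since both inequalities hold, each species can invade when rare, so the interior equilibrium is stable.

stable coexistence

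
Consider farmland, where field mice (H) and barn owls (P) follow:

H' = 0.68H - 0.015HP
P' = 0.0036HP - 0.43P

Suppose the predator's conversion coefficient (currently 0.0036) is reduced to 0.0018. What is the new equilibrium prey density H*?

H* ≈ 239

At the interior fixed point, setting dP/dt = 0 with P > 0 fixes H* = (predator death rate)/(HP coefficient) — independent of the other coefficients.
With the change, H* = 0.43/0.0018 = 239; it rises from 119.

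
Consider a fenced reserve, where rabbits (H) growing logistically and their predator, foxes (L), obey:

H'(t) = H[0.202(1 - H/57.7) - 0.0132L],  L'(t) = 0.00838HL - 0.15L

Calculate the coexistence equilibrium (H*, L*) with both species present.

From dL/dt = 0 with L > 0: 0.00838H* = 0.15, so H* = 17.9.
Substitute into dH/dt = 0: 0.202(1 - 17.9/57.7) = 0.0132L*.
The bracket is 0.69, giving L* = 0.139/0.0132 = 10.6.

H* ≈ 17.9, L* ≈ 10.6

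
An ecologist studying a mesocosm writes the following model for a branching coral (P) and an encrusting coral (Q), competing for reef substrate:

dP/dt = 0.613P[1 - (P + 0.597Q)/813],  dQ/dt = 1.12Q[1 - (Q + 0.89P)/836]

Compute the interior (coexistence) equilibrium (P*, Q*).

Setting both brackets to zero gives the nullclines P + 0.597Q = 813 and 0.89P + Q = 836.
Substituting Q = 836 - 0.89P into the first: P(1 - 0.597·0.89) = 813 - 0.597·836.
So P* = 314/0.469 = 670, and then Q* = 836 - 0.89·670 = 240.

P* ≈ 670, Q* ≈ 240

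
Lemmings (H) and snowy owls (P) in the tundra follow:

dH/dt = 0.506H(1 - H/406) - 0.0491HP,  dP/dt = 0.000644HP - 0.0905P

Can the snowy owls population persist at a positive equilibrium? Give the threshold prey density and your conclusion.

The predator equation gives dP/dt > 0 only when H > 0.0905/0.000644 = 141.
Without the predator, H → K = 406. Since 406 > 141, the predator can invade and persist.

Threshold H = 141; K > 141, so yes, the predator persists.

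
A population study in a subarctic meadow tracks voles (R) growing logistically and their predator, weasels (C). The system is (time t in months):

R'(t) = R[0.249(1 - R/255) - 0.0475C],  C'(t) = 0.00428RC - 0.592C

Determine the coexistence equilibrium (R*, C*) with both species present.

From dC/dt = 0 with C > 0: 0.00428R* = 0.592, so R* = 138.
Substitute into dR/dt = 0: 0.249(1 - 138/255) = 0.0475C*.
The bracket is 0.458, giving C* = 0.114/0.0475 = 2.4.

R* ≈ 138, C* ≈ 2.4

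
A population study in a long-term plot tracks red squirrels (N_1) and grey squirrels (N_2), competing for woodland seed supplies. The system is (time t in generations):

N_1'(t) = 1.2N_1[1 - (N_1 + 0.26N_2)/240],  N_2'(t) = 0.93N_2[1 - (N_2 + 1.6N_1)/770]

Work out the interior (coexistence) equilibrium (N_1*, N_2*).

N_1* ≈ 68.2, N_2* ≈ 661

Setting both brackets to zero gives the nullclines N_1 + 0.26N_2 = 240 and 1.6N_1 + N_2 = 770.
Substituting N_2 = 770 - 1.6N_1 into the first: N_1(1 - 0.26·1.6) = 240 - 0.26·770.
So N_1* = 39.8/0.584 = 68.2, and then N_2* = 770 - 1.6·68.2 = 661.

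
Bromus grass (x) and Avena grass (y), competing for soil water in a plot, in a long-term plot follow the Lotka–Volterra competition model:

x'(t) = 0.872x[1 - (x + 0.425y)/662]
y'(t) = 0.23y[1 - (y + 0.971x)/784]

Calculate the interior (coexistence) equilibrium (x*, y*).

x* ≈ 560, y* ≈ 240

Setting both brackets to zero gives the nullclines x + 0.425y = 662 and 0.971x + y = 784.
Substituting y = 784 - 0.971x into the first: x(1 - 0.425·0.971) = 662 - 0.425·784.
So x* = 329/0.587 = 560, and then y* = 784 - 0.971·560 = 240.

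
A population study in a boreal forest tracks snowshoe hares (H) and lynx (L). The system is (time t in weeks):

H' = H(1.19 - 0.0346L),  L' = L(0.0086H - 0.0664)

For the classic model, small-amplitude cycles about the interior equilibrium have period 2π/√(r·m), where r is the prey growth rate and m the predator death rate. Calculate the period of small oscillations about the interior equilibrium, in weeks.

Here r = 1.19 and m = 0.0664, so r·m = 0.079.
ω = √0.079 = 0.281 per week, hence T = 2π/ω ≈ 22.4 weeks.

T ≈ 22.4 weeks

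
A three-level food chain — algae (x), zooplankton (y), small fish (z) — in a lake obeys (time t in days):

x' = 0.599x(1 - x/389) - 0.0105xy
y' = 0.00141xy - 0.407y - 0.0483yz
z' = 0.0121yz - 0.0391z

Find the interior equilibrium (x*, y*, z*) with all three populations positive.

From dz/dt = 0: 0.0121y* = 0.0391, so y* = 3.23.
From dx/dt = 0: 0.599(1 - x*/389) = 0.0105·3.23, giving x* = 389·(1 - 0.0566) = 367.
From dy/dt = 0: 0.00141·367 - 0.407 = 0.0483z*, so z* = 0.11/0.0483 = 2.29.

x* ≈ 367, y* ≈ 3.23, z* ≈ 2.29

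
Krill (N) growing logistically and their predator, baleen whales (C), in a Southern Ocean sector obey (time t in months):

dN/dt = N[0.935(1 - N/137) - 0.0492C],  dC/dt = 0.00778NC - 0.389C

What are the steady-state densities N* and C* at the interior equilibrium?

From dC/dt = 0 with C > 0: 0.00778N* = 0.389, so N* = 50.
Substitute into dN/dt = 0: 0.935(1 - 50/137) = 0.0492C*.
The bracket is 0.635, giving C* = 0.594/0.0492 = 12.1.

N* ≈ 50, C* ≈ 12.1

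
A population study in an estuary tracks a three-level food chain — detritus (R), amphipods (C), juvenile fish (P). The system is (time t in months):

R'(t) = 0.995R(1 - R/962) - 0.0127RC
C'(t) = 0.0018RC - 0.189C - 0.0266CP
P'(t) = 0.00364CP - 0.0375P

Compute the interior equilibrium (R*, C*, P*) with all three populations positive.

From dP/dt = 0: 0.00364C* = 0.0375, so C* = 10.3.
From dR/dt = 0: 0.995(1 - R*/962) = 0.0127·10.3, giving R* = 962·(1 - 0.131) = 836.
From dC/dt = 0: 0.0018·836 - 0.189 = 0.0266P*, so P* = 1.31/0.0266 = 49.4.

R* ≈ 836, C* ≈ 10.3, P* ≈ 49.4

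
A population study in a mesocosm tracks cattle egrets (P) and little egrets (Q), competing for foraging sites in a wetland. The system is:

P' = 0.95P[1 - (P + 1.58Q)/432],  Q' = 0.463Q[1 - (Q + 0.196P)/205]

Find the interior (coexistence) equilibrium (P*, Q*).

P* ≈ 157, Q* ≈ 174

Setting both brackets to zero gives the nullclines P + 1.58Q = 432 and 0.196P + Q = 205.
Substituting Q = 205 - 0.196P into the first: P(1 - 1.58·0.196) = 432 - 1.58·205.
So P* = 108/0.69 = 157, and then Q* = 205 - 0.196·157 = 174.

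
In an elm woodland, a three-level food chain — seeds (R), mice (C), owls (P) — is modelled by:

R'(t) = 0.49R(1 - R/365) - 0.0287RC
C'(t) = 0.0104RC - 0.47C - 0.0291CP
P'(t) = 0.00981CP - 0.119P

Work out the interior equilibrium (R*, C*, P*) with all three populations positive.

R* ≈ 106, C* ≈ 12.1, P* ≈ 21.6

From dP/dt = 0: 0.00981C* = 0.119, so C* = 12.1.
From dR/dt = 0: 0.49(1 - R*/365) = 0.0287·12.1, giving R* = 365·(1 - 0.71) = 106.
From dC/dt = 0: 0.0104·106 - 0.47 = 0.0291P*, so P* = 0.629/0.0291 = 21.6.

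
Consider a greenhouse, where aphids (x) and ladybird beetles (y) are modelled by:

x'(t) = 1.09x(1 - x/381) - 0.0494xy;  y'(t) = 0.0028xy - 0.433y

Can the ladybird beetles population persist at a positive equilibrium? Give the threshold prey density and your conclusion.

Threshold x = 155; K > 155, so yes, the predator persists.

The predator equation gives dy/dt > 0 only when x > 0.433/0.0028 = 155.
Without the predator, x → K = 381. Since 381 > 155, the predator can invade and persist.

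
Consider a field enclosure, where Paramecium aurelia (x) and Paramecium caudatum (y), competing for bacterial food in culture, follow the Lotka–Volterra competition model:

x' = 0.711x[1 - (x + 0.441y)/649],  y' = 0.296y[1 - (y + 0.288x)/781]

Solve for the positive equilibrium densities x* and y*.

Setting both brackets to zero gives the nullclines x + 0.441y = 649 and 0.288x + y = 781.
Substituting y = 781 - 0.288x into the first: x(1 - 0.441·0.288) = 649 - 0.441·781.
So x* = 305/0.873 = 349, and then y* = 781 - 0.288·349 = 681.

x* ≈ 349, y* ≈ 681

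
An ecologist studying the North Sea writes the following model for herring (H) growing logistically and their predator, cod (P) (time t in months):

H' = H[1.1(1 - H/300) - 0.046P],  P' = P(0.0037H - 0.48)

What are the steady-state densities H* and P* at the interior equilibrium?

From dP/dt = 0 with P > 0: 0.0037H* = 0.48, so H* = 130.
Substitute into dH/dt = 0: 1.1(1 - 130/300) = 0.046P*.
The bracket is 0.568, giving P* = 0.624/0.046 = 13.6.

H* ≈ 130, P* ≈ 13.6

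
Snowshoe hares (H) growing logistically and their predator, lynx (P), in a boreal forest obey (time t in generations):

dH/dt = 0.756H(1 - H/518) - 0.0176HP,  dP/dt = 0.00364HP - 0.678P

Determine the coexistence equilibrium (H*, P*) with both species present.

H* ≈ 186, P* ≈ 27.5

From dP/dt = 0 with P > 0: 0.00364H* = 0.678, so H* = 186.
Substitute into dH/dt = 0: 0.756(1 - 186/518) = 0.0176P*.
The bracket is 0.64, giving P* = 0.484/0.0176 = 27.5.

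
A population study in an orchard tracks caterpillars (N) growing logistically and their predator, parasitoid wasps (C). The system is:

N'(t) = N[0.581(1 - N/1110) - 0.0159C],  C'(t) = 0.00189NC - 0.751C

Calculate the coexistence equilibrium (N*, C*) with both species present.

N* ≈ 397, C* ≈ 23.5

From dC/dt = 0 with C > 0: 0.00189N* = 0.751, so N* = 397.
Substitute into dN/dt = 0: 0.581(1 - 397/1110) = 0.0159C*.
The bracket is 0.642, giving C* = 0.373/0.0159 = 23.5.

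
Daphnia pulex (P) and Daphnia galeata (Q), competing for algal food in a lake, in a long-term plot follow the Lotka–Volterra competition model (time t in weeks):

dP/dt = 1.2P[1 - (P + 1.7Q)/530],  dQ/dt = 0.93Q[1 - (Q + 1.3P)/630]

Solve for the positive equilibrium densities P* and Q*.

P* ≈ 447, Q* ≈ 48.8

Setting both brackets to zero gives the nullclines P + 1.7Q = 530 and 1.3P + Q = 630.
Substituting Q = 630 - 1.3P into the first: P(1 - 1.7·1.3) = 530 - 1.7·630.
So P* = -541/-1.21 = 447, and then Q* = 630 - 1.3·447 = 48.8.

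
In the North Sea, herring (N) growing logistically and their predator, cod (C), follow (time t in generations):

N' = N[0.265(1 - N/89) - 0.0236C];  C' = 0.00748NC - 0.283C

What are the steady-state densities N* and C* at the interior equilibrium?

From dC/dt = 0 with C > 0: 0.00748N* = 0.283, so N* = 37.8.
Substitute into dN/dt = 0: 0.265(1 - 37.8/89) = 0.0236C*.
The bracket is 0.575, giving C* = 0.152/0.0236 = 6.46.

N* ≈ 37.8, C* ≈ 6.46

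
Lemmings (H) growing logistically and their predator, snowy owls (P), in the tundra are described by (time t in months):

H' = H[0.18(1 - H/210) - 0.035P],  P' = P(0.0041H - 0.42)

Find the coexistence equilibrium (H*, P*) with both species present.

From dP/dt = 0 with P > 0: 0.0041H* = 0.42, so H* = 102.
Substitute into dH/dt = 0: 0.18(1 - 102/210) = 0.035P*.
The bracket is 0.512, giving P* = 0.0922/0.035 = 2.63.

H* ≈ 102, P* ≈ 2.63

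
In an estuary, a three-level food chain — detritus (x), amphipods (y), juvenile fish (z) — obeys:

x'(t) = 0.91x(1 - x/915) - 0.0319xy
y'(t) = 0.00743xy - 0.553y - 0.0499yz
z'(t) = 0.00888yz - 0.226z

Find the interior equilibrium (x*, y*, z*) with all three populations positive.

From dz/dt = 0: 0.00888y* = 0.226, so y* = 25.5.
From dx/dt = 0: 0.91(1 - x*/915) = 0.0319·25.5, giving x* = 915·(1 - 0.892) = 98.7.
From dy/dt = 0: 0.00743·98.7 - 0.553 = 0.0499z*, so z* = 0.18/0.0499 = 3.61.

x* ≈ 98.7, y* ≈ 25.5, z* ≈ 3.61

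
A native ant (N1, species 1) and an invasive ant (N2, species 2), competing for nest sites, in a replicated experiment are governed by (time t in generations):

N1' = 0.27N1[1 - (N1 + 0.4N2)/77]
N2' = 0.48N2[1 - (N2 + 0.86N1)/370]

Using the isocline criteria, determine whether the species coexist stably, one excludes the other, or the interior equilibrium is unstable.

Compare the nullcline intercepts: K1/α12 = 77/0.4 = 192 < K2 = 370; K2/α21 = 370/0.86 = 430 > K1 = 77.
Since the inequalities point opposite ways, species 2 can invade but species 1 cannot.

species 2 excludes species 1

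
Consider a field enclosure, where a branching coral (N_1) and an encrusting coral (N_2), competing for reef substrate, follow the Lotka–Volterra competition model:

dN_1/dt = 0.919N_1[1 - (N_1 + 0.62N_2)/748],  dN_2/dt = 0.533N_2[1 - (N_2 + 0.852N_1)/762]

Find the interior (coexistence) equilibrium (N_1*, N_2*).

N_1* ≈ 584, N_2* ≈ 264

Setting both brackets to zero gives the nullclines N_1 + 0.62N_2 = 748 and 0.852N_1 + N_2 = 762.
Substituting N_2 = 762 - 0.852N_1 into the first: N_1(1 - 0.62·0.852) = 748 - 0.62·762.
So N_1* = 276/0.472 = 584, and then N_2* = 762 - 0.852·584 = 264.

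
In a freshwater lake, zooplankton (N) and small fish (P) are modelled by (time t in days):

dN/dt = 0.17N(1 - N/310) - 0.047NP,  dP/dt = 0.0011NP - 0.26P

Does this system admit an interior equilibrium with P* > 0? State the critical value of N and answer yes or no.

Threshold N = 236; K > 236, so yes, the predator persists.

The predator equation gives dP/dt > 0 only when N > 0.26/0.0011 = 236.
Without the predator, N → K = 310. Since 310 > 236, the predator can invade and persist.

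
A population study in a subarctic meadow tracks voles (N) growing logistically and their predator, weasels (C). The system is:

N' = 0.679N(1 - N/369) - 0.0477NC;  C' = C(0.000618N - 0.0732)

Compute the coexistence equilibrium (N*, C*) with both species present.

From dC/dt = 0 with C > 0: 0.000618N* = 0.0732, so N* = 118.
Substitute into dN/dt = 0: 0.679(1 - 118/369) = 0.0477C*.
The bracket is 0.679, giving C* = 0.461/0.0477 = 9.67.

N* ≈ 118, C* ≈ 9.67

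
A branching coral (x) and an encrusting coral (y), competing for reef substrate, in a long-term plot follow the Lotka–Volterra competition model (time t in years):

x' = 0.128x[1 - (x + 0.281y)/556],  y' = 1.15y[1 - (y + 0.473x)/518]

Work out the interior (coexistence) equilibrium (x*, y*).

x* ≈ 473, y* ≈ 294

Setting both brackets to zero gives the nullclines x + 0.281y = 556 and 0.473x + y = 518.
Substituting y = 518 - 0.473x into the first: x(1 - 0.281·0.473) = 556 - 0.281·518.
So x* = 410/0.867 = 473, and then y* = 518 - 0.473·473 = 294.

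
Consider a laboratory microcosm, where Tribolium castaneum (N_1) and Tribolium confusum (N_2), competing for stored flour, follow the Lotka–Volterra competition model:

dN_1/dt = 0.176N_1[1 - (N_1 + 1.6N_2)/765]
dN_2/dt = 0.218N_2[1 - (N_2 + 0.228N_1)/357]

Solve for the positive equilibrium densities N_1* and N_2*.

Setting both brackets to zero gives the nullclines N_1 + 1.6N_2 = 765 and 0.228N_1 + N_2 = 357.
Substituting N_2 = 357 - 0.228N_1 into the first: N_1(1 - 1.6·0.228) = 765 - 1.6·357.
So N_1* = 194/0.635 = 305, and then N_2* = 357 - 0.228·305 = 287.

N_1* ≈ 305, N_2* ≈ 287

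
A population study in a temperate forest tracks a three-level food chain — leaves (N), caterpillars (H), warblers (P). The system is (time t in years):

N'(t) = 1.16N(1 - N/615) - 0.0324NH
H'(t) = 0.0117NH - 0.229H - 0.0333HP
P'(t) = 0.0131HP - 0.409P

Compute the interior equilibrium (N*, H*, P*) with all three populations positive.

From dP/dt = 0: 0.0131H* = 0.409, so H* = 31.2.
From dN/dt = 0: 1.16(1 - N*/615) = 0.0324·31.2, giving N* = 615·(1 - 0.872) = 78.7.
From dH/dt = 0: 0.0117·78.7 - 0.229 = 0.0333P*, so P* = 0.692/0.0333 = 20.8.

N* ≈ 78.7, H* ≈ 31.2, P* ≈ 20.8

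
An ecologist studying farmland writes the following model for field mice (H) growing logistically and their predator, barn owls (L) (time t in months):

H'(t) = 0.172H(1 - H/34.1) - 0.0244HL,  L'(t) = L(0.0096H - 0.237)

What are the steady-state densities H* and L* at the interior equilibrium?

From dL/dt = 0 with L > 0: 0.0096H* = 0.237, so H* = 24.7.
Substitute into dH/dt = 0: 0.172(1 - 24.7/34.1) = 0.0244L*.
The bracket is 0.276, giving L* = 0.0475/0.0244 = 1.95.

H* ≈ 24.7, L* ≈ 1.95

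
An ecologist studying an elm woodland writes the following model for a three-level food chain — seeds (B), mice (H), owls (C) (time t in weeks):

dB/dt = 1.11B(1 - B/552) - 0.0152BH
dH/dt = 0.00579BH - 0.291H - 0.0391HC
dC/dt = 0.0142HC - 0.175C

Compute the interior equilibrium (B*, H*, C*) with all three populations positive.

B* ≈ 459, H* ≈ 12.3, C* ≈ 60.5

From dC/dt = 0: 0.0142H* = 0.175, so H* = 12.3.
From dB/dt = 0: 1.11(1 - B*/552) = 0.0152·12.3, giving B* = 552·(1 - 0.169) = 459.
From dH/dt = 0: 0.00579·459 - 0.291 = 0.0391C*, so C* = 2.37/0.0391 = 60.5.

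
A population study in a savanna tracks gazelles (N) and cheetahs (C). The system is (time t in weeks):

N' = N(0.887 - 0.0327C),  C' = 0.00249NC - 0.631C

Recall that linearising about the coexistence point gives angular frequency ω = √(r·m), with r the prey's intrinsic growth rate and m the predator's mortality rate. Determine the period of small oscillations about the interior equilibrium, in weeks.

Here r = 0.887 and m = 0.631, so r·m = 0.56.
ω = √0.56 = 0.748 per week, hence T = 2π/ω ≈ 8.4 weeks.

T ≈ 8.4 weeks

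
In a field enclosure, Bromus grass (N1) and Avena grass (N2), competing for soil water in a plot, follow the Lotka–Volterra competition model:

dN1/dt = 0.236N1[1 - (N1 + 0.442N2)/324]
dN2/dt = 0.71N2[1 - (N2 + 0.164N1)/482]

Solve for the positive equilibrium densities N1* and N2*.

Setting both brackets to zero gives the nullclines N1 + 0.442N2 = 324 and 0.164N1 + N2 = 482.
Substituting N2 = 482 - 0.164N1 into the first: N1(1 - 0.442·0.164) = 324 - 0.442·482.
So N1* = 111/0.928 = 120, and then N2* = 482 - 0.164·120 = 462.

N1* ≈ 120, N2* ≈ 462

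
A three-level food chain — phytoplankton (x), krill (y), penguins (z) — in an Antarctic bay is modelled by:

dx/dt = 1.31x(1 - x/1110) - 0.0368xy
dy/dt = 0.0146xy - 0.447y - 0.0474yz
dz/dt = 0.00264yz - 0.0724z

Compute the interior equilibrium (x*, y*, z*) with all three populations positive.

x* ≈ 255, y* ≈ 27.4, z* ≈ 69.1

From dz/dt = 0: 0.00264y* = 0.0724, so y* = 27.4.
From dx/dt = 0: 1.31(1 - x*/1110) = 0.0368·27.4, giving x* = 1110·(1 - 0.77) = 255.
From dy/dt = 0: 0.0146·255 - 0.447 = 0.0474z*, so z* = 3.27/0.0474 = 69.1.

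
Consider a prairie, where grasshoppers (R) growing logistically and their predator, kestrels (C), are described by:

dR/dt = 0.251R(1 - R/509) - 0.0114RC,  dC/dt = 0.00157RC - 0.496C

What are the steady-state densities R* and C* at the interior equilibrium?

From dC/dt = 0 with C > 0: 0.00157R* = 0.496, so R* = 316.
Substitute into dR/dt = 0: 0.251(1 - 316/509) = 0.0114C*.
The bracket is 0.379, giving C* = 0.0952/0.0114 = 8.35.

R* ≈ 316, C* ≈ 8.35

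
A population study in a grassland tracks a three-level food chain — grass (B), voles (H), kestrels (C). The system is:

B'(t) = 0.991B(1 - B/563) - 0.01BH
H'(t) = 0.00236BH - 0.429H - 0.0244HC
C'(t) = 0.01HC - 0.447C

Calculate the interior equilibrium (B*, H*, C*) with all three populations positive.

B* ≈ 309, H* ≈ 44.7, C* ≈ 12.3

From dC/dt = 0: 0.01H* = 0.447, so H* = 44.7.
From dB/dt = 0: 0.991(1 - B*/563) = 0.01·44.7, giving B* = 563·(1 - 0.451) = 309.
From dH/dt = 0: 0.00236·309 - 0.429 = 0.0244C*, so C* = 0.3/0.0244 = 12.3.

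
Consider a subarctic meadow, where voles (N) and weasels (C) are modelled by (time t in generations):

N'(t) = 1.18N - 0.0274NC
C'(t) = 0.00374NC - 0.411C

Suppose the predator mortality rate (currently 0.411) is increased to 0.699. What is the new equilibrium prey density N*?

N* ≈ 187

At the interior fixed point, setting dC/dt = 0 with C > 0 fixes N* = (predator death rate)/(NC coefficient) — independent of the other coefficients.
With the change, N* = 0.699/0.00374 = 187; it rises from 110.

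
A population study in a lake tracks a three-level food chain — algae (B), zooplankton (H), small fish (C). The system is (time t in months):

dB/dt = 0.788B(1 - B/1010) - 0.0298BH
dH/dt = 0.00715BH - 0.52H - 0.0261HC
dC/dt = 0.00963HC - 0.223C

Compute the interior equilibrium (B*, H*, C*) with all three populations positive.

From dC/dt = 0: 0.00963H* = 0.223, so H* = 23.2.
From dB/dt = 0: 0.788(1 - B*/1010) = 0.0298·23.2, giving B* = 1010·(1 - 0.876) = 126.
From dH/dt = 0: 0.00715·126 - 0.52 = 0.0261C*, so C* = 0.377/0.0261 = 14.5.

B* ≈ 126, H* ≈ 23.2, C* ≈ 14.5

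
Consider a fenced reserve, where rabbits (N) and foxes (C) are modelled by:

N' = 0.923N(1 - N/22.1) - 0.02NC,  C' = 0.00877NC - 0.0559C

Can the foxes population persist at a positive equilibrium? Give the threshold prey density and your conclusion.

Threshold N = 6.37; K > 6.37, so yes, the predator persists.

The predator equation gives dC/dt > 0 only when N > 0.0559/0.00877 = 6.37.
Without the predator, N → K = 22.1. Since 22.1 > 6.37, the predator can invade and persist.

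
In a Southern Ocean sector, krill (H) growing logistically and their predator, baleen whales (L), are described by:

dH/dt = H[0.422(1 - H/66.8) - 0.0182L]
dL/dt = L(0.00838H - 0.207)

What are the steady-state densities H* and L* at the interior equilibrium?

H* ≈ 24.7, L* ≈ 14.6

From dL/dt = 0 with L > 0: 0.00838H* = 0.207, so H* = 24.7.
Substitute into dH/dt = 0: 0.422(1 - 24.7/66.8) = 0.0182L*.
The bracket is 0.63, giving L* = 0.266/0.0182 = 14.6.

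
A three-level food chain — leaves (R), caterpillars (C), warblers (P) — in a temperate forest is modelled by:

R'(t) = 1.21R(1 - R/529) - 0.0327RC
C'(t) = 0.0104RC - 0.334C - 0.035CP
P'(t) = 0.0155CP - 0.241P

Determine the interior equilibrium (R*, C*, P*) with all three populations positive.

From dP/dt = 0: 0.0155C* = 0.241, so C* = 15.5.
From dR/dt = 0: 1.21(1 - R*/529) = 0.0327·15.5, giving R* = 529·(1 - 0.42) = 307.
From dC/dt = 0: 0.0104·307 - 0.334 = 0.035P*, so P* = 2.86/0.035 = 81.6.

R* ≈ 307, C* ≈ 15.5, P* ≈ 81.6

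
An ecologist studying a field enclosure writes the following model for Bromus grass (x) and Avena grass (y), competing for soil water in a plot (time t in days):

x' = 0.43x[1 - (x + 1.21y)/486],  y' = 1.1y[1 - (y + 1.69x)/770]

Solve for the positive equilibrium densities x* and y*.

x* ≈ 427, y* ≈ 49.1

Setting both brackets to zero gives the nullclines x + 1.21y = 486 and 1.69x + y = 770.
Substituting y = 770 - 1.69x into the first: x(1 - 1.21·1.69) = 486 - 1.21·770.
So x* = -446/-1.04 = 427, and then y* = 770 - 1.69·427 = 49.1.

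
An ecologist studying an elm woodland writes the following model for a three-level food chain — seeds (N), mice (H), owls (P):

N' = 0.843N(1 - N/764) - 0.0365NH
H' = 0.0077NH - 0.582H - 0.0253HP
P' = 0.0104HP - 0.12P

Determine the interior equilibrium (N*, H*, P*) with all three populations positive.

From dP/dt = 0: 0.0104H* = 0.12, so H* = 11.5.
From dN/dt = 0: 0.843(1 - N*/764) = 0.0365·11.5, giving N* = 764·(1 - 0.5) = 382.
From dH/dt = 0: 0.0077·382 - 0.582 = 0.0253P*, so P* = 2.36/0.0253 = 93.4.

N* ≈ 382, H* ≈ 11.5, P* ≈ 93.4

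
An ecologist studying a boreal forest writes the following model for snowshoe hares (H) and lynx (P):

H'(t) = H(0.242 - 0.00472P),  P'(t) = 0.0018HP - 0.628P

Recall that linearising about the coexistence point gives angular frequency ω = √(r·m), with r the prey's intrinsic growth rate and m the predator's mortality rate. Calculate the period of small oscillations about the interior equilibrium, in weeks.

Here r = 0.242 and m = 0.628, so r·m = 0.152.
ω = √0.152 = 0.39 per week, hence T = 2π/ω ≈ 16.1 weeks.

T ≈ 16.1 weeks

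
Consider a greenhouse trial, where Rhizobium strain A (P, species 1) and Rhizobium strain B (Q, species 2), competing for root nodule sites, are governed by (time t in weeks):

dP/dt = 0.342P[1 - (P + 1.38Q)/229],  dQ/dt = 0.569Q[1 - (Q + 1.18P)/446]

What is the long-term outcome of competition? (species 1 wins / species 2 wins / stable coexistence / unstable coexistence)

Compare the nullcline intercepts: K1/α12 = 229/1.38 = 166 < K2 = 446; K2/α21 = 446/1.18 = 378 > K1 = 229.
Since the inequalities point opposite ways, species 2 can invade but species 1 cannot.

species 2 excludes species 1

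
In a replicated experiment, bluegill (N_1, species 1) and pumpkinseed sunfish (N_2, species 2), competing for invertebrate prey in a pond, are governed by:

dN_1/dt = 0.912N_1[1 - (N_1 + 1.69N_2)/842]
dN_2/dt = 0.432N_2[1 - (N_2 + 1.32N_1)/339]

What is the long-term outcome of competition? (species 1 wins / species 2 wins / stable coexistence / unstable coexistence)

Compare the nullcline intercepts: K1/α12 = 842/1.69 = 498 > K2 = 339; K2/α21 = 339/1.32 = 257 < K1 = 842.
Since the inequalities point opposite ways, species 1 can invade but species 2 cannot.

species 1 excludes species 2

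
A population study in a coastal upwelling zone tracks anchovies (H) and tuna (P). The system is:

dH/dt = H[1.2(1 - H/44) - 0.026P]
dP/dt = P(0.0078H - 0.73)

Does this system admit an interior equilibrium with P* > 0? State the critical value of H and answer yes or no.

Threshold H = 93.6; K < 93.6, so no, the predator goes extinct.

The predator equation gives dP/dt > 0 only when H > 0.73/0.0078 = 93.6.
Without the predator, H → K = 44. Since 44 < 93.6, the predator cannot invade.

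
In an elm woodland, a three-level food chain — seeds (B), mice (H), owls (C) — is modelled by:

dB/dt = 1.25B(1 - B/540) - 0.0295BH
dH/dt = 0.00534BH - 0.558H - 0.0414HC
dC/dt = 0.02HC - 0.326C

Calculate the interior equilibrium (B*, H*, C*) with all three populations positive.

B* ≈ 332, H* ≈ 16.3, C* ≈ 29.4

From dC/dt = 0: 0.02H* = 0.326, so H* = 16.3.
From dB/dt = 0: 1.25(1 - B*/540) = 0.0295·16.3, giving B* = 540·(1 - 0.385) = 332.
From dH/dt = 0: 0.00534·332 - 0.558 = 0.0414C*, so C* = 1.22/0.0414 = 29.4.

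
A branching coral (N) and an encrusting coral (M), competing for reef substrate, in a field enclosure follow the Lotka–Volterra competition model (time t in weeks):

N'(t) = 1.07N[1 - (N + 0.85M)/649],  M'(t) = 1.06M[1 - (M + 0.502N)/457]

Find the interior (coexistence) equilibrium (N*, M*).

Setting both brackets to zero gives the nullclines N + 0.85M = 649 and 0.502N + M = 457.
Substituting M = 457 - 0.502N into the first: N(1 - 0.85·0.502) = 649 - 0.85·457.
So N* = 261/0.573 = 454, and then M* = 457 - 0.502·454 = 229.

N* ≈ 454, M* ≈ 229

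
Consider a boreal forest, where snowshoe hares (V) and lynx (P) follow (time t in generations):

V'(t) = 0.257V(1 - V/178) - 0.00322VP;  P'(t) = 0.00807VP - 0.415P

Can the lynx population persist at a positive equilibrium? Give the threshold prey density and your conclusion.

The predator equation gives dP/dt > 0 only when V > 0.415/0.00807 = 51.4.
Without the predator, V → K = 178. Since 178 > 51.4, the predator can invade and persist.

Threshold V = 51.4; K > 51.4, so yes, the predator persists.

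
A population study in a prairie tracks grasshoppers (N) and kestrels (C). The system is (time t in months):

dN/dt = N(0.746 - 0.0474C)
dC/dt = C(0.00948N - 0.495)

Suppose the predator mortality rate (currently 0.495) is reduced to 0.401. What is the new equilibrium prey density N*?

N* ≈ 42.3

At the interior fixed point, setting dC/dt = 0 with C > 0 fixes N* = (predator death rate)/(NC coefficient) — independent of the other coefficients.
With the change, N* = 0.401/0.00948 = 42.3; it falls from 52.2.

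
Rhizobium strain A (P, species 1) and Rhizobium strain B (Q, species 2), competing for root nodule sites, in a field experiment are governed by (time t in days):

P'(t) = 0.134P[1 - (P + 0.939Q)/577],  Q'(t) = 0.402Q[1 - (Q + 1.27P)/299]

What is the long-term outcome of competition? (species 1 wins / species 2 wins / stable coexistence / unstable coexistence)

species 1 excludes species 2

Compare the nullcline intercepts: K1/α12 = 577/0.939 = 614 > K2 = 299; K2/α21 = 299/1.27 = 235 < K1 = 577.
Since the inequalities point opposite ways, species 1 can invade but species 2 cannot.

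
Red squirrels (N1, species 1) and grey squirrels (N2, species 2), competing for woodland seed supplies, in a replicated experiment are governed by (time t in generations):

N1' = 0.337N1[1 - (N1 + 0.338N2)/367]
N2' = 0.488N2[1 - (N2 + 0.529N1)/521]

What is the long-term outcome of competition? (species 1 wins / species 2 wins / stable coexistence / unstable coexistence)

stable coexistence

Compare the nullcline intercepts: K1/α12 = 367/0.338 = 1090 > K2 = 521; K2/α21 = 521/0.529 = 985 > K1 = 367.
Since both inequalities hold, each species can invade when rare, so the interior equilibrium is stable.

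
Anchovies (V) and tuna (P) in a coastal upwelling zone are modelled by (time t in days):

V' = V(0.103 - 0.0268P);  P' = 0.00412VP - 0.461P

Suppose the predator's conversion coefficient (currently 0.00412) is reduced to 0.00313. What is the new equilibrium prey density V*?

At the interior fixed point, setting dP/dt = 0 with P > 0 fixes V* = (predator death rate)/(VP coefficient) — independent of the other coefficients.
With the change, V* = 0.461/0.00313 = 147; it rises from 112.

V* ≈ 147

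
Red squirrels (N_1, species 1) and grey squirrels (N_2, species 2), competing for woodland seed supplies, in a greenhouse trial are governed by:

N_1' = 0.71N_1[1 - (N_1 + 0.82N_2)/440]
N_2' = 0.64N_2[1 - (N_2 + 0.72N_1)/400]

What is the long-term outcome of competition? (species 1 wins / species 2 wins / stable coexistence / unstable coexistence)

Compare the nullcline intercepts: K1/α12 = 440/0.82 = 537 > K2 = 400; K2/α21 = 400/0.72 = 556 > K1 = 440.
Since both inequalities hold, each species can invade when rare, so the interior equilibrium is stable.

stable coexistence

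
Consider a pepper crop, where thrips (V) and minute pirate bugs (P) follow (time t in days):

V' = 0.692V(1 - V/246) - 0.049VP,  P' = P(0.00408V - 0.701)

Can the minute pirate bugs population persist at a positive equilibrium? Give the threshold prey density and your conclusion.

Threshold V = 172; K > 172, so yes, the predator persists.

The predator equation gives dP/dt > 0 only when V > 0.701/0.00408 = 172.
Without the predator, V → K = 246. Since 246 > 172, the predator can invade and persist.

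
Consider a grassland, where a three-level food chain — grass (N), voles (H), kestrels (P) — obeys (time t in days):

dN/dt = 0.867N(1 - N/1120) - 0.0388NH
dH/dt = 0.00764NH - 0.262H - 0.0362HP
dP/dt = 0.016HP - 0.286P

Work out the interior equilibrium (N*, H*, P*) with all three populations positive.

N* ≈ 224, H* ≈ 17.9, P* ≈ 40.1

From dP/dt = 0: 0.016H* = 0.286, so H* = 17.9.
From dN/dt = 0: 0.867(1 - N*/1120) = 0.0388·17.9, giving N* = 1120·(1 - 0.8) = 224.
From dH/dt = 0: 0.00764·224 - 0.262 = 0.0362P*, so P* = 1.45/0.0362 = 40.1.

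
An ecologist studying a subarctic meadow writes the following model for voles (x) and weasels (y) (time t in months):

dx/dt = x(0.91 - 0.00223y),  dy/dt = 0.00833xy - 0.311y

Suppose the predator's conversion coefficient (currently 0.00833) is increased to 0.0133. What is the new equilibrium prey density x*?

x* ≈ 23.4

At the interior fixed point, setting dy/dt = 0 with y > 0 fixes x* = (predator death rate)/(xy coefficient) — independent of the other coefficients.
With the change, x* = 0.311/0.0133 = 23.4; it falls from 37.3.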